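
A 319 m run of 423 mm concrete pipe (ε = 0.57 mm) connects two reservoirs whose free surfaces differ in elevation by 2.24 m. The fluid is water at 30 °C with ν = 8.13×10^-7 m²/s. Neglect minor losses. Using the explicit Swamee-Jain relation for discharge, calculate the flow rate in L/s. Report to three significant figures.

Q ≈ 232 L/s

Swamee-Jain (Type II): Q = -0.965·√(gD⁵h_f/L)·ln[ε/(3.7D) + √(3.17ν²L/(gD³h_f))]
√(gD⁵h_f/L) = √(9.81·0.423⁵·2.24/319) = 0.03054
ε/(3.7D) = 3.64×10^-4; √(3.17ν²L/(gD³h_f)) = 2.00×10^-5
Q = -0.965·0.03054·ln(3.842×10^-4) = 0.2318 m³/s
Check: V = 1.65 m/s, Re = 8.58×10^5, f = 0.02152, h_f = 2.25 m ≈ 2.24 m ✓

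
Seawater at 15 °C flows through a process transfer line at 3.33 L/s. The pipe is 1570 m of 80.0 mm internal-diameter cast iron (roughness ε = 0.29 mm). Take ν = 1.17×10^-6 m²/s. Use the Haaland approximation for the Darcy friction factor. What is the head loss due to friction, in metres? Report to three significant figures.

V = 4Q/(πD²) = 4·0.00333/(π·0.0800²) = 0.6625 m/s
Re = VD/ν = 0.6625·0.0800/1.17×10^-6 = 4.53×10^4 → turbulent
ε/D = 0.29/80.0 = 0.00362
Haaland: f = 0.02986
h_f = f(L/D)V²/(2g) = 0.02986·(1570/0.0800)·0.6625²/(2·9.81) = 13.11 m

h_f ≈ 13.1 m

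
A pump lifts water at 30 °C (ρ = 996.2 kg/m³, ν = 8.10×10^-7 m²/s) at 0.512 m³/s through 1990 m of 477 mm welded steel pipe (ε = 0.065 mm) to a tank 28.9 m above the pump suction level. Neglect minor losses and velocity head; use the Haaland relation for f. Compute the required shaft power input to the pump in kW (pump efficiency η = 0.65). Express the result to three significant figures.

P_shaft ≈ 403 kW

V = 4Q/(πD²) = 2.865 m/s; Re = 1.69×10^6; ε/D = 1.36×10^-4; f = 0.01343
h_f = f(L/D)V²/2g = 23.44 m
Total head H = z + h_f = 28.9 + 23.44 = 52.34 m
P_hyd = ρgQH = 996.2·9.81·0.512·52.34 = 261.9 kW
P_shaft = P_hyd/η = 261.9/0.65 = 402.9 kW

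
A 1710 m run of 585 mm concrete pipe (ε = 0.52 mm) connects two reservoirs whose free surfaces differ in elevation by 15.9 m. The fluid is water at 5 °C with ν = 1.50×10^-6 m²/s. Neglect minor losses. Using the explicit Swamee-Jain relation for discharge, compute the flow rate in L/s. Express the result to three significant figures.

Swamee-Jain (Type II): Q = -0.965·√(gD⁵h_f/L)·ln[ε/(3.7D) + √(3.17ν²L/(gD³h_f))]
√(gD⁵h_f/L) = √(9.81·0.585⁵·15.9/1710) = 0.07905
ε/(3.7D) = 2.40×10^-4; √(3.17ν²L/(gD³h_f)) = 1.98×10^-5
Q = -0.965·0.07905·ln(2.600×10^-4) = 0.6297 m³/s
Check: V = 2.34 m/s, Re = 9.14×10^5, f = 0.01954, h_f = 16.0 m ≈ 15.9 m ✓

Q ≈ 630 L/s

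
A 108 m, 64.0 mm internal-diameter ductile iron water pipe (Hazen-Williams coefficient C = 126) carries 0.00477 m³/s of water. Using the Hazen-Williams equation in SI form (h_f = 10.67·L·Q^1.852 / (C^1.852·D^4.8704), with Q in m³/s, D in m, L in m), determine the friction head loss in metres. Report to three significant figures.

h_f = 10.67·108·0.00477^1.852 / (126^1.852·0.0640^4.8704) = 4.861 m

h_f ≈ 4.86 m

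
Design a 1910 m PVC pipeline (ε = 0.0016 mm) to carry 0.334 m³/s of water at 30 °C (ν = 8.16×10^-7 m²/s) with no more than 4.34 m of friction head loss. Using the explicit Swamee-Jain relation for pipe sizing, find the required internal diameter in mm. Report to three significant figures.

Swamee-Jain (Type III): D = 0.66·[ε^1.25·(LQ²/(gh_f))^4.75 + ν·Q^9.4·(L/(gh_f))^5.2]^0.04
LQ²/(gh_f) = 5.005; L/(gh_f) = 44.86
Term 1 = ε^1.25·(…)^4.75 = 1.19×10^-4; Term 2 = ν·Q^9.4·(…)^5.2 = 0.0106
D = 0.66·(1.19×10^-4 + 0.0106)^0.04 = 0.5505 m = 550 mm
Check: V = 1.40 m/s, Re = 9.47×10^5, f = 0.01179, h_f = 4.11 m ≈ 4.34 m ✓

D ≈ 550 mm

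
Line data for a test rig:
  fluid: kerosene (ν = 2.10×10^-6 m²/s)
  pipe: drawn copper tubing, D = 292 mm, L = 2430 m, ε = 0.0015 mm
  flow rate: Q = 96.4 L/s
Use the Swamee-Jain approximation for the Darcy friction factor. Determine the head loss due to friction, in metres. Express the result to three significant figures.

V = 4Q/(πD²) = 4·0.0964/(π·0.292²) = 1.440 m/s
Re = VD/ν = 1.440·0.292/2.10×10^-6 = 2.00×10^5 → turbulent
ε/D = 0.0015/292 = 5.14×10^-6
Swamee-Jain: f = 0.01558
h_f = f(L/D)V²/(2g) = 0.01558·(2430/0.292)·1.440²/(2·9.81) = 13.69 m

h_f ≈ 13.7 m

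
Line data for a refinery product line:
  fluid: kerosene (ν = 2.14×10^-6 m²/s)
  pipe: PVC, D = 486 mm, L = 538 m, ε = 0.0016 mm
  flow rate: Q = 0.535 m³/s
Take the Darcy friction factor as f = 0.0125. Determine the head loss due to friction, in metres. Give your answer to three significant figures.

V = 4Q/(πD²) = 4·0.535/(π·0.486²) = 2.884 m/s
h_f = f(L/D)V²/(2g) = 0.01250·(538/0.486)·2.884²/(2·9.81) = 5.866 m

h_f ≈ 5.87 m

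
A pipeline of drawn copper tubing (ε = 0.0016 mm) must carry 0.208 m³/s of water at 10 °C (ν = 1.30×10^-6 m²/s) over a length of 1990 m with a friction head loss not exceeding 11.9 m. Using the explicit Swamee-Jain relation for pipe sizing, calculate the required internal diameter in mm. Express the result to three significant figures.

D ≈ 384 mm

Swamee-Jain (Type III): D = 0.66·[ε^1.25·(LQ²/(gh_f))^4.75 + ν·Q^9.4·(L/(gh_f))^5.2]^0.04
LQ²/(gh_f) = 0.7375; L/(gh_f) = 17.05
Term 1 = ε^1.25·(…)^4.75 = 1.34×10^-8; Term 2 = ν·Q^9.4·(…)^5.2 = 1.28×10^-6
D = 0.66·(1.34×10^-8 + 1.28×10^-6)^0.04 = 0.3838 m = 384 mm
Check: V = 1.80 m/s, Re = 5.31×10^5, f = 0.01302, h_f = 11.1 m ≈ 11.9 m ✓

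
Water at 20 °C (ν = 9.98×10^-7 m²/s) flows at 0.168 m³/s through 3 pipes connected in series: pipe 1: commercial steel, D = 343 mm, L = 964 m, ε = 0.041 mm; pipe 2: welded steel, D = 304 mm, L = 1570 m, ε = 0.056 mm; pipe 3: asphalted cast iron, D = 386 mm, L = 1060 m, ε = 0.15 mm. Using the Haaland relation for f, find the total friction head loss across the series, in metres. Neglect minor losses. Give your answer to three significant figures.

H ≈ 32.3 m

Pipe 1: V = 1.818 m/s, Re = 6.25×10^5, ε/D = 1.20×10^-4, f = 0.01415, h_1 = f(L/D)V²/2g = 6.703 m
Pipe 2: V = 2.315 m/s, Re = 7.05×10^5, ε/D = 1.84×10^-4, f = 0.01474, h_2 = f(L/D)V²/2g = 20.78 m
Pipe 3: V = 1.436 m/s, Re = 5.55×10^5, ε/D = 3.89×10^-4, f = 0.01674, h_3 = f(L/D)V²/2g = 4.828 m
Series → Q common, losses add: H = Σh = 32.31 m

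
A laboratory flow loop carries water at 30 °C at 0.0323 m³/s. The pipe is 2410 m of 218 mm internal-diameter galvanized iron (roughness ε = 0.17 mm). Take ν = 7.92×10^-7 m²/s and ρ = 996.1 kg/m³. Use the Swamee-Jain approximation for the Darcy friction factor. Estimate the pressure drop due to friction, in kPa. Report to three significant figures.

Δp ≈ 82.6 kPa

V = 4Q/(πD²) = 4·0.0323/(π·0.218²) = 0.8654 m/s
Re = VD/ν = 0.8654·0.218/7.92×10^-7 = 2.38×10^5 → turbulent
ε/D = 0.17/218 = 7.80×10^-4
Swamee-Jain: f = 0.02004
h_f = f(L/D)V²/(2g) = 0.02004·(2410/0.218)·0.8654²/(2·9.81) = 8.457 m
Δp = ρg·h_f = 996.1·9.81·8.457 = 82.64 kPa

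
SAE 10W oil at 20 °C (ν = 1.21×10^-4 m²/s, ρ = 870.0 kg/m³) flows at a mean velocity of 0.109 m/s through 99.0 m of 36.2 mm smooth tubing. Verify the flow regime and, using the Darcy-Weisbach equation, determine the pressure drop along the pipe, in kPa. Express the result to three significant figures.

Re = VD/ν = 0.109·0.03620/1.21×10^-4 = 32.6 → laminar (Re < 2300)
f = 64/Re = 1.963
h_f = f(L/D)V²/(2g) = 1.963·(99.0/0.03620)·0.109²/(2·9.81) = 3.250 m
Δp = ρg·h_f = 870.0·9.81·3.250 = 27.74 kPa

Δp ≈ 27.7 kPa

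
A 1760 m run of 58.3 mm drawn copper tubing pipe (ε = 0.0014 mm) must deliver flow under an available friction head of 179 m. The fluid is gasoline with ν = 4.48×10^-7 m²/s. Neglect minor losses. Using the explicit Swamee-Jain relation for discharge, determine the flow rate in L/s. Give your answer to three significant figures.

Swamee-Jain (Type II): Q = -0.965·√(gD⁵h_f/L)·ln[ε/(3.7D) + √(3.17ν²L/(gD³h_f))]
√(gD⁵h_f/L) = √(9.81·0.0583⁵·179/1760) = 8.197×10^-4
ε/(3.7D) = 6.49×10^-6; √(3.17ν²L/(gD³h_f)) = 5.67×10^-5
Q = -0.965·8.197×10^-4·ln(6.322×10^-5) = 0.007649 m³/s
Check: V = 2.87 m/s, Re = 3.73×10^5, f = 0.01412, h_f = 178 m ≈ 179 m ✓

Q ≈ 7.65 L/s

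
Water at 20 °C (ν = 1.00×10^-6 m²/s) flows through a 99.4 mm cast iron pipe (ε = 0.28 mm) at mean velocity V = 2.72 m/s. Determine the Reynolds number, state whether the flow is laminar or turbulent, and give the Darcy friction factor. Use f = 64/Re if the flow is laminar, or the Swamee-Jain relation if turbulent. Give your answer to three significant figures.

Re = VD/ν = 2.720·0.0994/1.00×10^-6 = 2.70×10^5
Re > 4000 → turbulent; ε/D = 0.00282
Swamee-Jain: f = 0.02639

Re ≈ 2.70×10^5; turbulent; f ≈ 0.0264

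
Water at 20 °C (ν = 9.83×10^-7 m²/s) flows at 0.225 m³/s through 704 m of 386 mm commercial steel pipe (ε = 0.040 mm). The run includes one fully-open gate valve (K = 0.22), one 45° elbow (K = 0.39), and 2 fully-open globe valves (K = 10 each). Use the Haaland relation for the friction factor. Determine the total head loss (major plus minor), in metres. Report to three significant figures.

H_L ≈ 8.59 m

V = 4Q/(πD²) = 1.923 m/s; V²/2g = 0.1884 m
Re = 7.55×10^5, ε/D = 1.04×10^-4 → f = 0.01371 (Haaland)
Major: h_f = f(L/D)·V²/2g = 0.01371·1824·0.1884 = 4.710 m
Minor: ΣK = 20.6; h_m = ΣK·V²/2g = 3.883 m
Total H_L = 4.710 + 3.883 = 8.594 m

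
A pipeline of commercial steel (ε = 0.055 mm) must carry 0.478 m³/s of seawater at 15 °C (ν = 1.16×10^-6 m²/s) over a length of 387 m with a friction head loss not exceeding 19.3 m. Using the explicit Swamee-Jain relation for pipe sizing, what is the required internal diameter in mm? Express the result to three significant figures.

Swamee-Jain (Type III): D = 0.66·[ε^1.25·(LQ²/(gh_f))^4.75 + ν·Q^9.4·(L/(gh_f))^5.2]^0.04
LQ²/(gh_f) = 0.4670; L/(gh_f) = 2.044
Term 1 = ε^1.25·(…)^4.75 = 1.27×10^-7; Term 2 = ν·Q^9.4·(…)^5.2 = 4.63×10^-8
D = 0.66·(1.27×10^-7 + 4.63×10^-8)^0.04 = 0.3541 m = 354 mm
Check: V = 4.85 m/s, Re = 1.48×10^6, f = 0.01393, h_f = 18.3 m ≈ 19.3 m ✓

D ≈ 354 mm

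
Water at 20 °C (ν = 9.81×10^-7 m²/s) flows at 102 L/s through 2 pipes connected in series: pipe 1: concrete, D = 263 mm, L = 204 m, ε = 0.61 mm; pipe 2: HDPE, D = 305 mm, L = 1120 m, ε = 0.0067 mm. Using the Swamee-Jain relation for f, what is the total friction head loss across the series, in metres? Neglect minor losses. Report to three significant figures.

Pipe 1: V = 1.878 m/s, Re = 5.03×10^5, ε/D = 0.00232, f = 0.02481, h_1 = f(L/D)V²/2g = 3.458 m
Pipe 2: V = 1.396 m/s, Re = 4.34×10^5, ε/D = 2.20×10^-5, f = 0.01375, h_2 = f(L/D)V²/2g = 5.014 m
Series → Q common, losses add: H = Σh = 8.472 m

H ≈ 8.47 m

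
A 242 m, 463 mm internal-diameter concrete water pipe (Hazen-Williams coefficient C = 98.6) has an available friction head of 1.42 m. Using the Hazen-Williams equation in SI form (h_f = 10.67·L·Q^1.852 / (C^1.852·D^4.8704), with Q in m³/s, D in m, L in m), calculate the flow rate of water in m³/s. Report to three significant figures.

Q ≈ 0.226 m³/s

Rearranging: Q = [h_f·C^1.852·D^4.8704 / (10.67·L)]^(1/1.852)
Q = [1.42·98.6^1.852·0.463^4.8704 / (10.67·242)]^0.540 = 0.2261 m³/s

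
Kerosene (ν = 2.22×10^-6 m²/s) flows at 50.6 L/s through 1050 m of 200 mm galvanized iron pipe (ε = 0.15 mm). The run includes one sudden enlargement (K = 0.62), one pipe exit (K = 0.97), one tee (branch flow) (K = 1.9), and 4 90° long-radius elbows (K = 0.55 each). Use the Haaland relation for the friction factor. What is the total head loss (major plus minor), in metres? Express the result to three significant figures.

H_L ≈ 14.9 m

V = 4Q/(πD²) = 1.611 m/s; V²/2g = 0.1322 m
Re = 1.45×10^5, ε/D = 7.50×10^-4 → f = 0.02034 (Haaland)
Major: h_f = f(L/D)·V²/2g = 0.02034·5250·0.1322 = 14.12 m
Minor: ΣK = 5.69; h_m = ΣK·V²/2g = 0.7523 m
Total H_L = 14.12 + 0.7523 = 14.87 m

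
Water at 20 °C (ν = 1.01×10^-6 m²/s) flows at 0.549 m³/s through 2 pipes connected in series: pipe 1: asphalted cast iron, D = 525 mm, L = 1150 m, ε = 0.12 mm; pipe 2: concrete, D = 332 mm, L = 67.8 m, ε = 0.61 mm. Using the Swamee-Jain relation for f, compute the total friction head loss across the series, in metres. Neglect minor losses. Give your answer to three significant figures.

H ≈ 20.3 m

Pipe 1: V = 2.536 m/s, Re = 1.32×10^6, ε/D = 2.29×10^-4, f = 0.01488, h_1 = f(L/D)V²/2g = 10.68 m
Pipe 2: V = 6.342 m/s, Re = 2.08×10^6, ε/D = 0.00184, f = 0.02304, h_2 = f(L/D)V²/2g = 9.646 m
Series → Q common, losses add: H = Σh = 20.33 m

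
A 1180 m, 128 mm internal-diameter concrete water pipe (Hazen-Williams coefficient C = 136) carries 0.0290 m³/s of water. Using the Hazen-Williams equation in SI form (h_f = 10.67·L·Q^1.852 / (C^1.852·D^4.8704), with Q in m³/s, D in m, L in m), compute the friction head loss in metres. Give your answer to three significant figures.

h_f = 10.67·1180·0.0290^1.852 / (136^1.852·0.128^4.8704) = 44.60 m

h_f ≈ 44.6 m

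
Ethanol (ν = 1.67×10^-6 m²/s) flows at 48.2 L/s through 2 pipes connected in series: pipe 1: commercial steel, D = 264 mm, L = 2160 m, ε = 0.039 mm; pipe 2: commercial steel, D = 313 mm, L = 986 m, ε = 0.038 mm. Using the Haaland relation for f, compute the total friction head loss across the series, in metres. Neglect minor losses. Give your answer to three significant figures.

Pipe 1: V = 0.8805 m/s, Re = 1.39×10^5, ε/D = 1.48×10^-4, f = 0.01747, h_1 = f(L/D)V²/2g = 5.649 m
Pipe 2: V = 0.6264 m/s, Re = 1.17×10^5, ε/D = 1.21×10^-4, f = 0.01784, h_2 = f(L/D)V²/2g = 1.124 m
Series → Q common, losses add: H = Σh = 6.773 m

H ≈ 6.77 m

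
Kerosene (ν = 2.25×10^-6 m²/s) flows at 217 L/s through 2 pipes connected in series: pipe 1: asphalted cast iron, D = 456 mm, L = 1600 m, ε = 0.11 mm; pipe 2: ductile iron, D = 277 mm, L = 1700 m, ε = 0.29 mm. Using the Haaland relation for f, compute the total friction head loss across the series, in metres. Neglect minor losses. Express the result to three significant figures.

H ≈ 88.2 m

Pipe 1: V = 1.329 m/s, Re = 2.69×10^5, ε/D = 2.41×10^-4, f = 0.01656, h_1 = f(L/D)V²/2g = 5.229 m
Pipe 2: V = 3.601 m/s, Re = 4.43×10^5, ε/D = 0.00105, f = 0.02046, h_2 = f(L/D)V²/2g = 83.00 m
Series → Q common, losses add: H = Σh = 88.23 m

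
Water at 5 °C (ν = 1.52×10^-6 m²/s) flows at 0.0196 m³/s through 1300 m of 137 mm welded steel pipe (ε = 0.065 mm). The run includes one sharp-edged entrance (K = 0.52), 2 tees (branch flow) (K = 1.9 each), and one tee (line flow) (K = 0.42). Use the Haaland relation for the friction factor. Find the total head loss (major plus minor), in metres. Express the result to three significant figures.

H_L ≈ 17.1 m

V = 4Q/(πD²) = 1.330 m/s; V²/2g = 0.09011 m
Re = 1.20×10^5, ε/D = 4.74×10^-4 → f = 0.01951 (Haaland)
Major: h_f = f(L/D)·V²/2g = 0.01951·9489·0.09011 = 16.68 m
Minor: ΣK = 4.74; h_m = ΣK·V²/2g = 0.4271 m
Total H_L = 16.68 + 0.4271 = 17.11 m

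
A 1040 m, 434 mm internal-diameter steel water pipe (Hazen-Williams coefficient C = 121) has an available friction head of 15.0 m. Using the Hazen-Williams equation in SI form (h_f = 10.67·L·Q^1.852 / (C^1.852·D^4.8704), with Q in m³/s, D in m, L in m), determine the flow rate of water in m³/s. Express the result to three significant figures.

Q ≈ 0.380 m³/s

Rearranging: Q = [h_f·C^1.852·D^4.8704 / (10.67·L)]^(1/1.852)
Q = [15.0·121^1.852·0.434^4.8704 / (10.67·1040)]^0.540 = 0.3804 m³/s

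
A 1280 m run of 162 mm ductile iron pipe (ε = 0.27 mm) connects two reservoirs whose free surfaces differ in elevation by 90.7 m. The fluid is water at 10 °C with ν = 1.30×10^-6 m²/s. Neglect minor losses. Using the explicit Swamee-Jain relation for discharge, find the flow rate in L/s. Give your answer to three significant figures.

Swamee-Jain (Type II): Q = -0.965·√(gD⁵h_f/L)·ln[ε/(3.7D) + √(3.17ν²L/(gD³h_f))]
√(gD⁵h_f/L) = √(9.81·0.162⁵·90.7/1280) = 0.008807
ε/(3.7D) = 4.50×10^-4; √(3.17ν²L/(gD³h_f)) = 4.26×10^-5
Q = -0.965·0.008807·ln(4.930×10^-4) = 0.06472 m³/s
Check: V = 3.14 m/s, Re = 3.91×10^5, f = 0.02299, h_f = 91.3 m ≈ 90.7 m ✓

Q ≈ 64.7 L/s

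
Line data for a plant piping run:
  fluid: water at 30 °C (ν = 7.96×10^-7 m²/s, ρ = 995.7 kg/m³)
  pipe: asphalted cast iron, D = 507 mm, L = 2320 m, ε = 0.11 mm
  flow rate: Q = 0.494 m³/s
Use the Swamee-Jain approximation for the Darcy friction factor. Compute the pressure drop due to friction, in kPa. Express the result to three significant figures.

V = 4Q/(πD²) = 4·0.494/(π·0.507²) = 2.447 m/s
Re = VD/ν = 2.447·0.507/7.96×10^-7 = 1.56×10^6 → turbulent
ε/D = 0.11/507 = 2.17×10^-4
Swamee-Jain: f = 0.01465
h_f = f(L/D)V²/(2g) = 0.01465·(2320/0.507)·2.447²/(2·9.81) = 20.46 m
Δp = ρg·h_f = 995.7·9.81·20.46 = 199.8 kPa

Δp ≈ 200 kPa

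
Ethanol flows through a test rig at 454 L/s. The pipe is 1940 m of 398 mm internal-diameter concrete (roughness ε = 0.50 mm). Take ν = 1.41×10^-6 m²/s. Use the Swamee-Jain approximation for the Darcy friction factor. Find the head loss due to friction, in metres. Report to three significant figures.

V = 4Q/(πD²) = 4·0.454/(π·0.398²) = 3.649 m/s
Re = VD/ν = 3.649·0.398/1.41×10^-6 = 1.03×10^6 → turbulent
ε/D = 0.50/398 = 0.00126
Swamee-Jain: f = 0.02111
h_f = f(L/D)V²/(2g) = 0.02111·(1940/0.398)·3.649²/(2·9.81) = 69.83 m

h_f ≈ 69.8 m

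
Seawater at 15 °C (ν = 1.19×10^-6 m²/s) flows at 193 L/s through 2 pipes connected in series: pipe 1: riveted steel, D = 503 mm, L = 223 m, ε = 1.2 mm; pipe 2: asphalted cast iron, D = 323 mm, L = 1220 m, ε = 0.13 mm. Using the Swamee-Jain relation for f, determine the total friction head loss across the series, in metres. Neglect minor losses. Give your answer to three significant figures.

H ≈ 18.6 m

Pipe 1: V = 0.9713 m/s, Re = 4.11×10^5, ε/D = 0.00239, f = 0.02507, h_1 = f(L/D)V²/2g = 0.5345 m
Pipe 2: V = 2.355 m/s, Re = 6.39×10^5, ε/D = 4.02×10^-4, f = 0.01691, h_2 = f(L/D)V²/2g = 18.06 m
Series → Q common, losses add: H = Σh = 18.60 m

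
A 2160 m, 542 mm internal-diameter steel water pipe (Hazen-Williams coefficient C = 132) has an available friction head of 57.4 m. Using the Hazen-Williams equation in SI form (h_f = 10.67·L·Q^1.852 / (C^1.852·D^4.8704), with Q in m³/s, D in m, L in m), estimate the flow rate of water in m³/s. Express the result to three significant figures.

Q ≈ 1.04 m³/s

Rearranging: Q = [h_f·C^1.852·D^4.8704 / (10.67·L)]^(1/1.852)
Q = [57.4·132^1.852·0.542^4.8704 / (10.67·2160)]^0.540 = 1.036 m³/s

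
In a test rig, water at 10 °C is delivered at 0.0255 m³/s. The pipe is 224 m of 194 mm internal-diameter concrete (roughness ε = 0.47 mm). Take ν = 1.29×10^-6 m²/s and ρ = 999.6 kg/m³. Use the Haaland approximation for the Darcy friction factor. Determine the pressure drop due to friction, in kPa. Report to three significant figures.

V = 4Q/(πD²) = 4·0.0255/(π·0.194²) = 0.8627 m/s
Re = VD/ν = 0.8627·0.194/1.29×10^-6 = 1.30×10^5 → turbulent
ε/D = 0.47/194 = 0.00242
Haaland: f = 0.02576
h_f = f(L/D)V²/(2g) = 0.02576·(224/0.194)·0.8627²/(2·9.81) = 1.128 m
Δp = ρg·h_f = 999.6·9.81·1.128 = 11.06 kPa

Δp ≈ 11.1 kPa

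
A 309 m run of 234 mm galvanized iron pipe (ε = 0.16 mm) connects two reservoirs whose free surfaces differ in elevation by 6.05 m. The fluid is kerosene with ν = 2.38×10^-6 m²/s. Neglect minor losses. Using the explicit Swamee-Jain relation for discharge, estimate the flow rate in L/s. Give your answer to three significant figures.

Q ≈ 92.0 L/s

Swamee-Jain (Type II): Q = -0.965·√(gD⁵h_f/L)·ln[ε/(3.7D) + √(3.17ν²L/(gD³h_f))]
√(gD⁵h_f/L) = √(9.81·0.234⁵·6.05/309) = 0.01161
ε/(3.7D) = 1.85×10^-4; √(3.17ν²L/(gD³h_f)) = 8.54×10^-5
Q = -0.965·0.01161·ln(2.702×10^-4) = 0.09204 m³/s
Check: V = 2.14 m/s, Re = 2.10×10^5, f = 0.01977, h_f = 6.09 m ≈ 6.05 m ✓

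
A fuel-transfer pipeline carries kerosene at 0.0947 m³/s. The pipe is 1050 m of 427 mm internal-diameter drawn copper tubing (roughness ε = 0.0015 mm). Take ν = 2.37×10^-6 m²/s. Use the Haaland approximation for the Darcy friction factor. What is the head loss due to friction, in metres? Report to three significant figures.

h_f ≈ 0.943 m

V = 4Q/(πD²) = 4·0.0947/(π·0.427²) = 0.6613 m/s
Re = VD/ν = 0.6613·0.427/2.37×10^-6 = 1.19×10^5 → turbulent
ε/D = 0.0015/427 = 3.51×10^-6
Haaland: f = 0.01720
h_f = f(L/D)V²/(2g) = 0.01720·(1050/0.427)·0.6613²/(2·9.81) = 0.9429 m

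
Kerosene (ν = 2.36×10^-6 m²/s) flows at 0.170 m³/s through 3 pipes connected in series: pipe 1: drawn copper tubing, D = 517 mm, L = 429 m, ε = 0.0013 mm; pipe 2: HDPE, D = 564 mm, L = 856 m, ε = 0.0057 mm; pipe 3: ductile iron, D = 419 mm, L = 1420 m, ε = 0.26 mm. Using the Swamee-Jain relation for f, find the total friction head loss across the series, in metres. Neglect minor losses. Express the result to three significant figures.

H ≈ 6.12 m

Pipe 1: V = 0.8098 m/s, Re = 1.77×10^5, ε/D = 2.51×10^-6, f = 0.01592, h_1 = f(L/D)V²/2g = 0.4416 m
Pipe 2: V = 0.6805 m/s, Re = 1.63×10^5, ε/D = 1.01×10^-5, f = 0.01626, h_2 = f(L/D)V²/2g = 0.5824 m
Pipe 3: V = 1.233 m/s, Re = 2.19×10^5, ε/D = 6.21×10^-4, f = 0.01940, h_3 = f(L/D)V²/2g = 5.095 m
Series → Q common, losses add: H = Σh = 6.119 m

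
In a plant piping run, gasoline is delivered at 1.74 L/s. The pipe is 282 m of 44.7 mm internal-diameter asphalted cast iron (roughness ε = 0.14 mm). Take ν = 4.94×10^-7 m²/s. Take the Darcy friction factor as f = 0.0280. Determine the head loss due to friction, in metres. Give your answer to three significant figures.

h_f ≈ 11.1 m

V = 4Q/(πD²) = 4·0.00174/(π·0.0447²) = 1.109 m/s
h_f = f(L/D)V²/(2g) = 0.02800·(282/0.0447)·1.109²/(2·9.81) = 11.07 m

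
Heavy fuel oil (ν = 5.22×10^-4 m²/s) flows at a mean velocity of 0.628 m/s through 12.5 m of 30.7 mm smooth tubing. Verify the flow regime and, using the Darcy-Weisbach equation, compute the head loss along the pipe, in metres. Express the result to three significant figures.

h_f ≈ 14.2 m

Re = VD/ν = 0.628·0.03070/5.22×10^-4 = 36.9 → laminar (Re < 2300)
f = 64/Re = 1.733
h_f = f(L/D)V²/(2g) = 1.733·(12.5/0.03070)·0.628²/(2·9.81) = 14.18 m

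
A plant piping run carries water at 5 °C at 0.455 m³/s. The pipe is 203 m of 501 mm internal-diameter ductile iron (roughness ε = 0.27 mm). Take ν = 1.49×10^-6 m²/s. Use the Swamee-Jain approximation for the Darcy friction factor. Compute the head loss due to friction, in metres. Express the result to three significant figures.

h_f ≈ 1.95 m

V = 4Q/(πD²) = 4·0.455/(π·0.501²) = 2.308 m/s
Re = VD/ν = 2.308·0.501/1.49×10^-6 = 7.76×10^5 → turbulent
ε/D = 0.27/501 = 5.39×10^-4
Swamee-Jain: f = 0.01770
h_f = f(L/D)V²/(2g) = 0.01770·(203/0.501)·2.308²/(2·9.81) = 1.947 m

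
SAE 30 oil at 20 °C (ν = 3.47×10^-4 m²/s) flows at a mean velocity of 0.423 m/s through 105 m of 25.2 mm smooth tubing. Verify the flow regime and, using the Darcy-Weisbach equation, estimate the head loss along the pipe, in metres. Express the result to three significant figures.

h_f ≈ 79.2 m

Re = VD/ν = 0.423·0.02520/3.47×10^-4 = 30.7 → laminar (Re < 2300)
f = 64/Re = 2.083
h_f = f(L/D)V²/(2g) = 2.083·(105/0.02520)·0.423²/(2·9.81) = 79.17 m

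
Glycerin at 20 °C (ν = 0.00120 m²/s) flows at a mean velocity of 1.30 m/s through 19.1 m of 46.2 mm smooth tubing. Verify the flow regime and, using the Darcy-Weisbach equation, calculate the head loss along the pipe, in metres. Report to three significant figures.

h_f ≈ 45.5 m

Re = VD/ν = 1.30·0.04620/0.00120 = 50.1 → laminar (Re < 2300)
f = 64/Re = 1.279
h_f = f(L/D)V²/(2g) = 1.279·(19.1/0.04620)·1.30²/(2·9.81) = 45.54 m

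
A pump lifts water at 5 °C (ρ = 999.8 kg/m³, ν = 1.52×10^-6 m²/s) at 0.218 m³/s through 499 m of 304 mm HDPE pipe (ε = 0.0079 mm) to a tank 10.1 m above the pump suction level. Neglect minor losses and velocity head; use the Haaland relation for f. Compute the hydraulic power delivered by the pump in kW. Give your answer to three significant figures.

V = 4Q/(πD²) = 3.003 m/s; Re = 6.01×10^5; ε/D = 2.60×10^-5; f = 0.01300
h_f = f(L/D)V²/2g = 9.808 m
Total head H = z + h_f = 10.1 + 9.808 = 19.91 m
P_hyd = ρgQH = 999.8·9.81·0.218·19.91 = 42.57 kW

P_hyd ≈ 42.6 kW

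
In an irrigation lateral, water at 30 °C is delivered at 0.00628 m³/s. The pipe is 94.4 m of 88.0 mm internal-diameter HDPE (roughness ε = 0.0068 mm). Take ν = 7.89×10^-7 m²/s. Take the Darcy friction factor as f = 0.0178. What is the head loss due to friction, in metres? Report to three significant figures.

V = 4Q/(πD²) = 4·0.00628/(π·0.0880²) = 1.033 m/s
h_f = f(L/D)V²/(2g) = 0.01780·(94.4/0.0880)·1.033²/(2·9.81) = 1.038 m

h_f ≈ 1.04 m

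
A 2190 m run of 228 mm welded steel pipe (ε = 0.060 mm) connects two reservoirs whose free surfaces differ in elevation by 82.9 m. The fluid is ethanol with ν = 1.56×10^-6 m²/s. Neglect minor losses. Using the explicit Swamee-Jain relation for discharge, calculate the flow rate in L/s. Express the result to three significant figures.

Q ≈ 133 L/s

Swamee-Jain (Type II): Q = -0.965·√(gD⁵h_f/L)·ln[ε/(3.7D) + √(3.17ν²L/(gD³h_f))]
√(gD⁵h_f/L) = √(9.81·0.228⁵·82.9/2190) = 0.01513
ε/(3.7D) = 7.11×10^-5; √(3.17ν²L/(gD³h_f)) = 4.19×10^-5
Q = -0.965·0.01513·ln(1.130×10^-4) = 0.1327 m³/s
Check: V = 3.25 m/s, Re = 4.75×10^5, f = 0.01613, h_f = 83.4 m ≈ 82.9 m ✓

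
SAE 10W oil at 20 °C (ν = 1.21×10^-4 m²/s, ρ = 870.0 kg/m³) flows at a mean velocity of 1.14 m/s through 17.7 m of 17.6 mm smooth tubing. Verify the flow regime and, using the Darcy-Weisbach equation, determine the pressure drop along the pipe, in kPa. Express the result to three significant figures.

Re = VD/ν = 1.14·0.01760/1.21×10^-4 = 166 → laminar (Re < 2300)
f = 64/Re = 0.3860
h_f = f(L/D)V²/(2g) = 0.3860·(17.7/0.01760)·1.14²/(2·9.81) = 25.71 m
Δp = ρg·h_f = 870.0·9.81·25.71 = 219.4 kPa

Δp ≈ 219 kPa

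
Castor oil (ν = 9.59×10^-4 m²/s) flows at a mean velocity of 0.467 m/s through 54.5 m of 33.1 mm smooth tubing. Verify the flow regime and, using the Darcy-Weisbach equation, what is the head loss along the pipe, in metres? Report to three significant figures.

h_f ≈ 72.7 m

Re = VD/ν = 0.467·0.03310/9.59×10^-4 = 16.1 → laminar (Re < 2300)
f = 64/Re = 3.971
h_f = f(L/D)V²/(2g) = 3.971·(54.5/0.03310)·0.467²/(2·9.81) = 72.67 m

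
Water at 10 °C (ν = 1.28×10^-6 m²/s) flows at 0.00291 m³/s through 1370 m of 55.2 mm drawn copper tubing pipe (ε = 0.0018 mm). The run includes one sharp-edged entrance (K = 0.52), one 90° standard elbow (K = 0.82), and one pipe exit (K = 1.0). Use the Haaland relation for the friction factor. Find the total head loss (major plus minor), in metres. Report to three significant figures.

H_L ≈ 38.7 m

V = 4Q/(πD²) = 1.216 m/s; V²/2g = 0.07536 m
Re = 5.24×10^4, ε/D = 3.26×10^-5 → f = 0.02058 (Haaland)
Major: h_f = f(L/D)·V²/2g = 0.02058·24819·0.07536 = 38.49 m
Minor: ΣK = 2.34; h_m = ΣK·V²/2g = 0.1763 m
Total H_L = 38.49 + 0.1763 = 38.67 m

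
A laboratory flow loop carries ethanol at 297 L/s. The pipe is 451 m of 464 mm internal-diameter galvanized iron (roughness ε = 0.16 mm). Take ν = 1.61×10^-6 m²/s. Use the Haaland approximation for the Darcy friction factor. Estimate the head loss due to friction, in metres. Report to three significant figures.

h_f ≈ 2.52 m

V = 4Q/(πD²) = 4·0.297/(π·0.464²) = 1.756 m/s
Re = VD/ν = 1.756·0.464/1.61×10^-6 = 5.06×10^5 → turbulent
ε/D = 0.16/464 = 3.45×10^-4
Haaland: f = 0.01649
h_f = f(L/D)V²/(2g) = 0.01649·(451/0.464)·1.756²/(2·9.81) = 2.521 m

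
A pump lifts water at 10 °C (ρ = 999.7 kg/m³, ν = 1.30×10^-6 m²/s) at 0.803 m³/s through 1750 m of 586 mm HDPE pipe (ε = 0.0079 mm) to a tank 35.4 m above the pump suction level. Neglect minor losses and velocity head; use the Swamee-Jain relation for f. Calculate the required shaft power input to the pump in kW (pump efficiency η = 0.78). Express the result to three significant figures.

P_shaft ≈ 513 kW

V = 4Q/(πD²) = 2.977 m/s; Re = 1.34×10^6; ε/D = 1.35×10^-5; f = 0.01144
h_f = f(L/D)V²/2g = 15.44 m
Total head H = z + h_f = 35.4 + 15.44 = 50.84 m
P_hyd = ρgQH = 999.7·9.81·0.803·50.84 = 400.4 kW
P_shaft = P_hyd/η = 400.4/0.78 = 513.3 kW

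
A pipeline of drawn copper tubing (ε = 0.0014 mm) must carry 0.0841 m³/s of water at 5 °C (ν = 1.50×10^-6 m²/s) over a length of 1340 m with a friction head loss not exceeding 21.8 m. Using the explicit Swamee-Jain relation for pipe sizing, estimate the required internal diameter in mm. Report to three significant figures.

D ≈ 223 mm

Swamee-Jain (Type III): D = 0.66·[ε^1.25·(LQ²/(gh_f))^4.75 + ν·Q^9.4·(L/(gh_f))^5.2]^0.04
LQ²/(gh_f) = 0.04432; L/(gh_f) = 6.266
Term 1 = ε^1.25·(…)^4.75 = 1.79×10^-14; Term 2 = ν·Q^9.4·(…)^5.2 = 1.63×10^-12
D = 0.66·(1.79×10^-14 + 1.63×10^-12)^0.04 = 0.2230 m = 223 mm
Check: V = 2.15 m/s, Re = 3.20×10^5, f = 0.01428, h_f = 20.3 m ≈ 21.8 m ✓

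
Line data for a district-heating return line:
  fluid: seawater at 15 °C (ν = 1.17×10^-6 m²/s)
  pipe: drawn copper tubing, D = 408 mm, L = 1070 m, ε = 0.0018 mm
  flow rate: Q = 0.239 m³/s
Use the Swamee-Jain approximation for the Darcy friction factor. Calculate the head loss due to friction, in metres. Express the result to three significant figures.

h_f ≈ 5.64 m

V = 4Q/(πD²) = 4·0.239/(π·0.408²) = 1.828 m/s
Re = VD/ν = 1.828·0.408/1.17×10^-6 = 6.37×10^5 → turbulent
ε/D = 0.0018/408 = 4.41×10^-6
Swamee-Jain: f = 0.01262
h_f = f(L/D)V²/(2g) = 0.01262·(1070/0.408)·1.828²/(2·9.81) = 5.639 m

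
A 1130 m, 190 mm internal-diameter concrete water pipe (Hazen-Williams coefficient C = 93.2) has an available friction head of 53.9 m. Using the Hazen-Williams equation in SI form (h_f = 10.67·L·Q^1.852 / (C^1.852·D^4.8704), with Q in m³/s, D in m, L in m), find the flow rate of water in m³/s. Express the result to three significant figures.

Q ≈ 0.0637 m³/s

Rearranging: Q = [h_f·C^1.852·D^4.8704 / (10.67·L)]^(1/1.852)
Q = [53.9·93.2^1.852·0.190^4.8704 / (10.67·1130)]^0.540 = 0.06367 m³/s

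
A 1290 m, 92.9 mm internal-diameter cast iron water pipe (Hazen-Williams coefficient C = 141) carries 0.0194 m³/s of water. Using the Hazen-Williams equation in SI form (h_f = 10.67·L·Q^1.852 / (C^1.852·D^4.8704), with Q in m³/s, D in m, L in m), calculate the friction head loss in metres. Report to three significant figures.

h_f = 10.67·1290·0.0194^1.852 / (141^1.852·0.0929^4.8704) = 103.2 m

h_f ≈ 103 m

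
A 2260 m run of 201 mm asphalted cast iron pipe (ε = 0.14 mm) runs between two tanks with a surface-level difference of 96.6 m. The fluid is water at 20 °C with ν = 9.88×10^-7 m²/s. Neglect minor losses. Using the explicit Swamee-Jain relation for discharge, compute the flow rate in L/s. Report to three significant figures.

Q ≈ 95.4 L/s

Swamee-Jain (Type II): Q = -0.965·√(gD⁵h_f/L)·ln[ε/(3.7D) + √(3.17ν²L/(gD³h_f))]
√(gD⁵h_f/L) = √(9.81·0.201⁵·96.6/2260) = 0.01173
ε/(3.7D) = 1.88×10^-4; √(3.17ν²L/(gD³h_f)) = 3.01×10^-5
Q = -0.965·0.01173·ln(2.184×10^-4) = 0.09541 m³/s
Check: V = 3.01 m/s, Re = 6.12×10^5, f = 0.01876, h_f = 97.2 m ≈ 96.6 m ✓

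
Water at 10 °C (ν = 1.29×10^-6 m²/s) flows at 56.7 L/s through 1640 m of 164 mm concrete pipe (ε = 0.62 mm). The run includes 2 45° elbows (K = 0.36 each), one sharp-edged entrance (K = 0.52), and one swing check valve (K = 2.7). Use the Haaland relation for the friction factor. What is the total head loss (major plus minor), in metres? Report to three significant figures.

V = 4Q/(πD²) = 2.684 m/s; V²/2g = 0.3672 m
Re = 3.41×10^5, ε/D = 0.00378 → f = 0.02831 (Haaland)
Major: h_f = f(L/D)·V²/2g = 0.02831·10000·0.3672 = 104.0 m
Minor: ΣK = 3.94; h_m = ΣK·V²/2g = 1.447 m
Total H_L = 104.0 + 1.447 = 105.4 m

H_L ≈ 105 m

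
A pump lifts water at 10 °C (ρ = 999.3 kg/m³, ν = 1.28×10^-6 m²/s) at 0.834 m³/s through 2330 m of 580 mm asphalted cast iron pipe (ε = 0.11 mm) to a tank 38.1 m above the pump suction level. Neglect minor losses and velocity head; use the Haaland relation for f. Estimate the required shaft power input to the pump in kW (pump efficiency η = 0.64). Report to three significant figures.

V = 4Q/(πD²) = 3.157 m/s; Re = 1.43×10^6; ε/D = 1.90×10^-4; f = 0.01424
h_f = f(L/D)V²/2g = 29.06 m
Total head H = z + h_f = 38.1 + 29.06 = 67.16 m
P_hyd = ρgQH = 999.3·9.81·0.834·67.16 = 549.1 kW
P_shaft = P_hyd/η = 549.1/0.64 = 857.9 kW

P_shaft ≈ 858 kW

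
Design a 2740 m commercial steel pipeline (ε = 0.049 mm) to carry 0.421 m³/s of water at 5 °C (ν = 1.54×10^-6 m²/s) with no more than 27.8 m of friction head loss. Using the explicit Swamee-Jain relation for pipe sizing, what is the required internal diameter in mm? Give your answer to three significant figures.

Swamee-Jain (Type III): D = 0.66·[ε^1.25·(LQ²/(gh_f))^4.75 + ν·Q^9.4·(L/(gh_f))^5.2]^0.04
LQ²/(gh_f) = 1.781; L/(gh_f) = 10.05
Term 1 = ε^1.25·(…)^4.75 = 6.35×10^-5; Term 2 = ν·Q^9.4·(…)^5.2 = 7.35×10^-5
D = 0.66·(6.35×10^-5 + 7.35×10^-5)^0.04 = 0.4624 m = 462 mm
Check: V = 2.51 m/s, Re = 7.53×10^5, f = 0.01394, h_f = 26.5 m ≈ 27.8 m ✓

D ≈ 462 mm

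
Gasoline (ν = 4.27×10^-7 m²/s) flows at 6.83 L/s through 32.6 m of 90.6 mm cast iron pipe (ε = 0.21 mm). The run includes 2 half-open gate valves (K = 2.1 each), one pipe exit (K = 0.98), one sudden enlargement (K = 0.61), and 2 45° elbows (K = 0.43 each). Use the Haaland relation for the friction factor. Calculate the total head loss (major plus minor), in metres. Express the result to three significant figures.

H_L ≈ 0.896 m

V = 4Q/(πD²) = 1.059 m/s; V²/2g = 0.05721 m
Re = 2.25×10^5, ε/D = 0.00232 → f = 0.02505 (Haaland)
Major: h_f = f(L/D)·V²/2g = 0.02505·359.8·0.05721 = 0.5157 m
Minor: ΣK = 6.65; h_m = ΣK·V²/2g = 0.3804 m
Total H_L = 0.5157 + 0.3804 = 0.8961 m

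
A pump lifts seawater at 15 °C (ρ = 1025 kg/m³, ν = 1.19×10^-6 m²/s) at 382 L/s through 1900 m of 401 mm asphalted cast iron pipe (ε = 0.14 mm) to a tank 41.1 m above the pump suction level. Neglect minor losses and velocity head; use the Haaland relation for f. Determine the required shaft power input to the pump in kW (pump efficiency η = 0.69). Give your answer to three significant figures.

P_shaft ≈ 426 kW

V = 4Q/(πD²) = 3.025 m/s; Re = 1.02×10^6; ε/D = 3.49×10^-4; f = 0.01602
h_f = f(L/D)V²/2g = 35.40 m
Total head H = z + h_f = 41.1 + 35.40 = 76.50 m
P_hyd = ρgQH = 1025·9.81·0.382·76.50 = 293.8 kW
P_shaft = P_hyd/η = 293.8/0.69 = 425.8 kW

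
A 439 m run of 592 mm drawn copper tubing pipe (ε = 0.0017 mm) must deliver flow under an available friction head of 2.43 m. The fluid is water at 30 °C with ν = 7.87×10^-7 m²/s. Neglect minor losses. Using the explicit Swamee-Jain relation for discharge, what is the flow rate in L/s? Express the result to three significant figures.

Swamee-Jain (Type II): Q = -0.965·√(gD⁵h_f/L)·ln[ε/(3.7D) + √(3.17ν²L/(gD³h_f))]
√(gD⁵h_f/L) = √(9.81·0.592⁵·2.43/439) = 0.06284
ε/(3.7D) = 7.76×10^-7; √(3.17ν²L/(gD³h_f)) = 1.32×10^-5
Q = -0.965·0.06284·ln(1.398×10^-5) = 0.6778 m³/s
Check: V = 2.46 m/s, Re = 1.85×10^6, f = 0.01060, h_f = 2.43 m ≈ 2.43 m ✓

Q ≈ 678 L/s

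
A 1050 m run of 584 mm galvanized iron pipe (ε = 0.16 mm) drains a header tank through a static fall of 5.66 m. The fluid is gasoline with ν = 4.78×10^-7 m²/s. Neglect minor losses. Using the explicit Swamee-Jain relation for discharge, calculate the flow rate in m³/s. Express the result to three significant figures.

Q ≈ 0.544 m³/s

Swamee-Jain (Type II): Q = -0.965·√(gD⁵h_f/L)·ln[ε/(3.7D) + √(3.17ν²L/(gD³h_f))]
√(gD⁵h_f/L) = √(9.81·0.584⁵·5.66/1050) = 0.05993
ε/(3.7D) = 7.40×10^-5; √(3.17ν²L/(gD³h_f)) = 8.29×10^-6
Q = -0.965·0.05993·ln(8.234×10^-5) = 0.5439 m³/s
Check: V = 2.03 m/s, Re = 2.48×10^6, f = 0.01505, h_f = 5.69 m ≈ 5.66 m ✓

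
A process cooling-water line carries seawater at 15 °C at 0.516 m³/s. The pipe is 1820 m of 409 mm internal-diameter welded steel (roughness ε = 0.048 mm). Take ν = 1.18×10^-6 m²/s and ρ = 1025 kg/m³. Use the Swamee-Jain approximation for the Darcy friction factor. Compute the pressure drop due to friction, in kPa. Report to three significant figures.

Δp ≈ 474 kPa

V = 4Q/(πD²) = 4·0.516/(π·0.409²) = 3.927 m/s
Re = VD/ν = 3.927·0.409/1.18×10^-6 = 1.36×10^6 → turbulent
ε/D = 0.048/409 = 1.17×10^-4
Swamee-Jain: f = 0.01346
h_f = f(L/D)V²/(2g) = 0.01346·(1820/0.409)·3.927²/(2·9.81) = 47.09 m
Δp = ρg·h_f = 1025·9.81·47.09 = 473.5 kPa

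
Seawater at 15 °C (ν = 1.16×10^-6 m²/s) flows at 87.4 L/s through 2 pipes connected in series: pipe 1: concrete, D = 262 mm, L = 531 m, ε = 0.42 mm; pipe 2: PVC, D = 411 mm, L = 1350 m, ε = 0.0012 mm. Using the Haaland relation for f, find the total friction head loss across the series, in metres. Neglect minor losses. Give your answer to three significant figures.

Pipe 1: V = 1.621 m/s, Re = 3.66×10^5, ε/D = 0.00160, f = 0.02265, h_1 = f(L/D)V²/2g = 6.150 m
Pipe 2: V = 0.6588 m/s, Re = 2.33×10^5, ε/D = 2.92×10^-6, f = 0.01506, h_2 = f(L/D)V²/2g = 1.094 m
Series → Q common, losses add: H = Σh = 7.244 m

H ≈ 7.24 m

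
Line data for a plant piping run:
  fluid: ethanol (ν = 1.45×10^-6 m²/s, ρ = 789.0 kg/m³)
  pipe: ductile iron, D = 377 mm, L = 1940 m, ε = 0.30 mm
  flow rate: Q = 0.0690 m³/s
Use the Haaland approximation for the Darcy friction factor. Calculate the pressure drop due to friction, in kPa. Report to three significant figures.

V = 4Q/(πD²) = 4·0.0690/(π·0.377²) = 0.6181 m/s
Re = VD/ν = 0.6181·0.377/1.45×10^-6 = 1.61×10^5 → turbulent
ε/D = 0.30/377 = 7.96×10^-4
Haaland: f = 0.02036
h_f = f(L/D)V²/(2g) = 0.02036·(1940/0.377)·0.6181²/(2·9.81) = 2.041 m
Δp = ρg·h_f = 789.0·9.81·2.041 = 15.79 kPa

Δp ≈ 15.8 kPa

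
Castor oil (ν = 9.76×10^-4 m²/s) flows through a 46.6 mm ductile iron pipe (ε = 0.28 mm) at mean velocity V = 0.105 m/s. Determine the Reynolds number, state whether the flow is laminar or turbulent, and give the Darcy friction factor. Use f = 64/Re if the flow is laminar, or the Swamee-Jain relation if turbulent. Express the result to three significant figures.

Re = VD/ν = 0.1050·0.0466/9.76×10^-4 = 5.01
Re < 2300 → laminar → f = 64/Re = 12.77

Re ≈ 5.01; laminar; f = 64/Re ≈ 12.8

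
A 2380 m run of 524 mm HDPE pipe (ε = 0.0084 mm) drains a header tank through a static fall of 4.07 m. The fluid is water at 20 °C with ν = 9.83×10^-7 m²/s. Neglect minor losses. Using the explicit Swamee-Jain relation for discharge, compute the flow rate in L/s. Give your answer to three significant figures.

Swamee-Jain (Type II): Q = -0.965·√(gD⁵h_f/L)·ln[ε/(3.7D) + √(3.17ν²L/(gD³h_f))]
√(gD⁵h_f/L) = √(9.81·0.524⁵·4.07/2380) = 0.02574
ε/(3.7D) = 4.33×10^-6; √(3.17ν²L/(gD³h_f)) = 3.56×10^-5
Q = -0.965·0.02574·ln(3.996×10^-5) = 0.2516 m³/s
Check: V = 1.17 m/s, Re = 6.22×10^5, f = 0.01288, h_f = 4.06 m ≈ 4.07 m ✓

Q ≈ 252 L/s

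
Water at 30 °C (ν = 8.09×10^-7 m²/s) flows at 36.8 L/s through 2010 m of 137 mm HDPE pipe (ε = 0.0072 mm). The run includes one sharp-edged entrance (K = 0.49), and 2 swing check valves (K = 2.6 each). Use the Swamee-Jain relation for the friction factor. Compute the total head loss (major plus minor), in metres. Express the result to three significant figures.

V = 4Q/(πD²) = 2.496 m/s; V²/2g = 0.3176 m
Re = 4.23×10^5, ε/D = 5.26×10^-5 → f = 0.01420 (Swamee-Jain)
Major: h_f = f(L/D)·V²/2g = 0.01420·14672·0.3176 = 66.20 m
Minor: ΣK = 5.69; h_m = ΣK·V²/2g = 1.807 m
Total H_L = 66.20 + 1.807 = 68.01 m

H_L ≈ 68.0 m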